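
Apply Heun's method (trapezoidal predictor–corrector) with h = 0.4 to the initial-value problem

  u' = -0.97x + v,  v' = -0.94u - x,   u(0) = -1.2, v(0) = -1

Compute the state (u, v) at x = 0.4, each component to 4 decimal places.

Heun on (u,v): k1 = f(x_n, state_n); k2 = f(x_n + h, state_n + h·k1); state_{n+1} = state_n + (h/2)·(k1 + k2).
0.000000: (-1.200000, -1.000000)
  k1 = (-1.000000, 1.128000)
  predictor → (-1.600000, -0.548800)
  k2 = (-0.936800, 1.104000)
  → (-1.587360, -0.553600)
(u(0.4), v(0.4)) ≈ (-1.5874, -0.5536)

-1.5874, -0.5536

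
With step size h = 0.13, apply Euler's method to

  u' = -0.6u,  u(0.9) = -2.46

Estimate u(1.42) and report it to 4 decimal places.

Euler: u_{n+1} = u_n + h·f(t_n, u_n).
t=0.900000, u=-2.460000: f=1.476000 → u ← -2.460000 + 0.13·1.476000 = -2.268120
t=1.030000, u=-2.268120: f=1.360872 → u ← -2.268120 + 0.13·1.360872 = -2.091207
t=1.160000, u=-2.091207: f=1.254724 → u ← -2.091207 + 0.13·1.254724 = -1.928093
t=1.290000, u=-1.928093: f=1.156856 → u ← -1.928093 + 0.13·1.156856 = -1.777701
u(1.42) ≈ -1.7777

-1.7777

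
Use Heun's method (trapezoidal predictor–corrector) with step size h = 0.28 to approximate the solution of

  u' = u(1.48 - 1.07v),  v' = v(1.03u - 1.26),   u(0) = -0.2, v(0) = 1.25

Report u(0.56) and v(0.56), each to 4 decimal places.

-0.2772, 0.5609

Heun on (u,v): k1 = f(s_n, state_n); k2 = f(s_n + h, state_n + h·k1); state_{n+1} = state_n + (h/2)·(k1 + k2).
0.000000: (-0.200000, 1.250000)
  k1 = (-0.028500, -1.832500)
  predictor → (-0.207980, 0.736900)
  k2 = (-0.143822, -1.086352)
  → (-0.224125, 0.841361)
0.280000: (-0.224125, 0.841361)
  k1 = (-0.129935, -1.254342)
  predictor → (-0.260507, 0.490145)
  k2 = (-0.248926, -0.749100)
  → (-0.277166, 0.560879)
(u(0.56), v(0.56)) ≈ (-0.2772, 0.5609)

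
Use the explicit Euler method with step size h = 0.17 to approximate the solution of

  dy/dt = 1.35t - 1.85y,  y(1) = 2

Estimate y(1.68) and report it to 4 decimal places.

1.1991

Euler: y_{n+1} = y_n + h·f(t_n, y_n).
t=1.000000, y=2.000000: f=-2.350000 → y ← 2.000000 + 0.17·(-2.350000) = 1.600500
t=1.170000, y=1.600500: f=-1.381425 → y ← 1.600500 + 0.17·(-1.381425) = 1.365658
t=1.340000, y=1.365658: f=-0.717467 → y ← 1.365658 + 0.17·(-0.717467) = 1.243688
t=1.510000, y=1.243688: f=-0.262324 → y ← 1.243688 + 0.17·(-0.262324) = 1.199093
y(1.68) ≈ 1.1991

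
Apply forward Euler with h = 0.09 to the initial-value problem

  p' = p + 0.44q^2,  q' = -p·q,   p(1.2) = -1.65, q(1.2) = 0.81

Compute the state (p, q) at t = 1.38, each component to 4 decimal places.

Euler on (p,q): p_{n+1} = p_n + h·p', q_{n+1} = q_n + h·q'.
1.200000: (-1.650000, 0.810000); f=(-1.361316, 1.336500) → (-1.772518, 0.930285)
1.290000: (-1.772518, 0.930285); f=(-1.391729, 1.648947) → (-1.897774, 1.078690)
(p(1.38), q(1.38)) ≈ (-1.8978, 1.0787)

-1.8978, 1.0787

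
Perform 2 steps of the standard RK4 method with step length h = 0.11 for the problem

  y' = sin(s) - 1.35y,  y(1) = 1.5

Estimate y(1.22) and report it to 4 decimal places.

RK4: k1 = f(s_n, y_n); k2 = f(s_n + h/2, y_n + (h/2)·k1); k3 = f(s_n + h/2, y_n + (h/2)·k2); k4 = f(s_n + h, y_n + h·k3); y_{n+1} = y_n + (h/6)·(k1 + 2k2 + 2k3 + k4).
s=1.000000, y=1.500000:
  k1 = f(1.000000, 1.500000) = -1.183529
  k2 = f(1.055000, 1.434906) = -1.067223
  k3 = f(1.055000, 1.441303) = -1.075858
  k4 = f(1.110000, 1.381656) = -0.969536
  y ← 1.500000 + (0.11/6)·(k1 + 2k2 + 2k3 + k4) = 1.381947
s=1.110000, y=1.381947:
  k1 = f(1.110000, 1.381947) = -0.969930
  k2 = f(1.165000, 1.328601) = -0.874823
  k3 = f(1.165000, 1.333832) = -0.881885
  k4 = f(1.220000, 1.284940) = -0.795570
  y ← 1.381947 + (0.11/6)·(k1 + 2k2 + 2k3 + k4) = 1.285167
y(1.22) ≈ 1.2852

1.2852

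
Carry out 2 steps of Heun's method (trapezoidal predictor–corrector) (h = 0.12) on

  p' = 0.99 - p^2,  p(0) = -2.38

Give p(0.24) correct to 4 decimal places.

-4.6283

Heun: k1 = f(x_n, p_n); k2 = f(x_n + h, p_n + h·k1); p_{n+1} = p_n + (h/2)·(k1 + k2).
x=0.000000, p=-2.380000:
  k1 = f(0.000000, -2.380000) = -4.674400
  k2 = f(0.120000, -2.940928) = -7.659058
  p ← -2.380000 + (0.12/2)·(-4.674400 + (-7.659058)) = -3.120007
x=0.120000, p=-3.120007:
  k1 = f(0.120000, -3.120007) = -8.744446
  k2 = f(0.240000, -4.169341) = -16.393405
  p ← -3.120007 + (0.12/2)·(-8.744446 + (-16.393405)) = -4.628279
p(0.24) ≈ -4.6283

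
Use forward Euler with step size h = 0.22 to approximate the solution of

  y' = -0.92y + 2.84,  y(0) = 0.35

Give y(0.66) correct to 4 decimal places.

Euler: y_{n+1} = y_n + h·f(t_n, y_n).
t=0.000000, y=0.350000: f=2.518000 → y ← 0.350000 + 0.22·2.518000 = 0.903960
t=0.220000, y=0.903960: f=2.008357 → y ← 0.903960 + 0.22·2.008357 = 1.345798
t=0.440000, y=1.345798: f=1.601865 → y ← 1.345798 + 0.22·1.601865 = 1.698209
y(0.66) ≈ 1.6982

1.6982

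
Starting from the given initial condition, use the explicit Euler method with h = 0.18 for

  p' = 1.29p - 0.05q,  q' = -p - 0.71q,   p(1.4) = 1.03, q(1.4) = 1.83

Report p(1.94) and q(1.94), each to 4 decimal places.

1.8773, 0.6010

Euler on (p,q): p_{n+1} = p_n + h·p', q_{n+1} = q_n + h·q'.
1.400000: (1.030000, 1.830000); f=(1.237200, -2.329300) → (1.252696, 1.410726)
1.580000: (1.252696, 1.410726); f=(1.545442, -2.254311) → (1.530875, 1.004950)
1.760000: (1.530875, 1.004950); f=(1.924582, -2.244390) → (1.877300, 0.600960)
(p(1.94), q(1.94)) ≈ (1.8773, 0.6010)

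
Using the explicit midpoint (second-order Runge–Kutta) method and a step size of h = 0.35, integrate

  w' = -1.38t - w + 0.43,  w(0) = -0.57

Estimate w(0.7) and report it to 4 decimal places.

Midpoint: k1 = f(t_n, w_n); k2 = f(t_n + h/2, w_n + (h/2)·k1); w_{n+1} = w_n + h·k2.
t=0.000000, w=-0.570000:
  k1 = f(0.000000, -0.570000) = 1.000000
  k2 = f(0.175000, -0.395000) = 0.583500
  w ← -0.570000 + 0.35·0.583500 = -0.365775
t=0.350000, w=-0.365775:
  k1 = f(0.350000, -0.365775) = 0.312775
  k2 = f(0.525000, -0.311039) = 0.016539
  w ← -0.365775 + 0.35·0.016539 = -0.359986
w(0.7) ≈ -0.3600

-0.3600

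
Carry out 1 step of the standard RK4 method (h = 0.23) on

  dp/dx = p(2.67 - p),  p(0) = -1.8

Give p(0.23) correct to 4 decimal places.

-7.3200

RK4: k1 = f(x_n, p_n); k2 = f(x_n + h/2, p_n + (h/2)·k1); k3 = f(x_n + h/2, p_n + (h/2)·k2); k4 = f(x_n + h, p_n + h·k3); p_{n+1} = p_n + (h/6)·(k1 + 2k2 + 2k3 + k4).
x=0.000000, p=-1.800000:
  k1 = f(0.000000, -1.800000) = -8.046000
  k2 = f(0.115000, -2.725290) = -14.703730
  k3 = f(0.115000, -3.490929) = -21.507365
  k4 = f(0.230000, -6.746694) = -63.531552
  p ← -1.800000 + (0.23/6)·(k1 + 2k2 + 2k3 + k4) = -7.319990
p(0.23) ≈ -7.3200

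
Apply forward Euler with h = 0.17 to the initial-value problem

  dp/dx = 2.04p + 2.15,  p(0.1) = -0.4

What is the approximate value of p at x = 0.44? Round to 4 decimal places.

0.1322

Euler: p_{n+1} = p_n + h·f(x_n, p_n).
x=0.100000, p=-0.400000: f=1.334000 → p ← -0.400000 + 0.17·1.334000 = -0.173220
x=0.270000, p=-0.173220: f=1.796631 → p ← -0.173220 + 0.17·1.796631 = 0.132207
p(0.44) ≈ 0.1322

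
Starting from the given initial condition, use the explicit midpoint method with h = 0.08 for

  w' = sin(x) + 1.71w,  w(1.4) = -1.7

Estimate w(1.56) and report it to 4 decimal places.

-2.0508

Midpoint: k1 = f(x_n, w_n); k2 = f(x_n + h/2, w_n + (h/2)·k1); w_{n+1} = w_n + h·k2.
x=1.400000, w=-1.700000:
  k1 = f(1.400000, -1.700000) = -1.921550
  k2 = f(1.440000, -1.776862) = -2.046976
  w ← -1.700000 + 0.08·(-2.046976) = -1.863758
x=1.480000, w=-1.863758:
  k1 = f(1.480000, -1.863758) = -2.191145
  k2 = f(1.520000, -1.951404) = -2.338190
  w ← -1.863758 + 0.08·(-2.338190) = -2.050813
w(1.56) ≈ -2.0508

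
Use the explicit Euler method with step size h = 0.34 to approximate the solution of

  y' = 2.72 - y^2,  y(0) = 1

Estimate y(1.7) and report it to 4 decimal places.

Euler: y_{n+1} = y_n + h·f(t_n, y_n).
t=0.000000, y=1.000000: f=1.720000 → y ← 1.000000 + 0.34·1.720000 = 1.584800
t=0.340000, y=1.584800: f=0.208409 → y ← 1.584800 + 0.34·0.208409 = 1.655659
t=0.680000, y=1.655659: f=-0.021207 → y ← 1.655659 + 0.34·(-0.021207) = 1.648449
t=1.020000, y=1.648449: f=0.002617 → y ← 1.648449 + 0.34·0.002617 = 1.649338
t=1.360000, y=1.649338: f=-0.000317 → y ← 1.649338 + 0.34·(-0.000317) = 1.649231
y(1.7) ≈ 1.6492

1.6492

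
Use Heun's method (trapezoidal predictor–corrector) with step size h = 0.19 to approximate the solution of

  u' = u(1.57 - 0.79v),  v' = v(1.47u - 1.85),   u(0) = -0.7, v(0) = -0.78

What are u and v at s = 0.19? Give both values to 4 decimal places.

Heun on (u,v): k1 = f(s_n, state_n); k2 = f(s_n + h, state_n + h·k1); state_{n+1} = state_n + (h/2)·(k1 + k2).
0.000000: (-0.700000, -0.780000)
  k1 = (-1.530340, 2.245620)
  predictor → (-0.990765, -0.353332)
  k2 = (-1.832055, 1.168266)
  → (-1.019428, -0.455681)
(u(0.19), v(0.19)) ≈ (-1.0194, -0.4557)

-1.0194, -0.4557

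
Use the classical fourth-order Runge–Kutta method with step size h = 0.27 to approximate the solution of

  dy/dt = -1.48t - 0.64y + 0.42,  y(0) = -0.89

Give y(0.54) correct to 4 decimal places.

RK4: k1 = f(t_n, y_n); k2 = f(t_n + h/2, y_n + (h/2)·k1); k3 = f(t_n + h/2, y_n + (h/2)·k2); k4 = f(t_n + h, y_n + h·k3); y_{n+1} = y_n + (h/6)·(k1 + 2k2 + 2k3 + k4).
t=0.000000, y=-0.890000:
  k1 = f(0.000000, -0.890000) = 0.989600
  k2 = f(0.135000, -0.756404) = 0.704299
  k3 = f(0.135000, -0.794920) = 0.728949
  k4 = f(0.270000, -0.693184) = 0.464038
  y ← -0.890000 + (0.27/6)·(k1 + 2k2 + 2k3 + k4) = -0.695594
t=0.270000, y=-0.695594:
  k1 = f(0.270000, -0.695594) = 0.465580
  k2 = f(0.405000, -0.632741) = 0.225554
  k3 = f(0.405000, -0.665144) = 0.246292
  k4 = f(0.540000, -0.629095) = 0.023421
  y ← -0.695594 + (0.27/6)·(k1 + 2k2 + 2k3 + k4) = -0.631123
y(0.54) ≈ -0.6311

-0.6311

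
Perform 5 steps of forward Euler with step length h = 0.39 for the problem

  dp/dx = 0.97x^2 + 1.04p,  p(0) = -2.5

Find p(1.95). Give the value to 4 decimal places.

-11.4536

Euler: p_{n+1} = p_n + h·f(x_n, p_n).
x=0.000000, p=-2.500000: f=-2.600000 → p ← -2.500000 + 0.39·(-2.600000) = -3.514000
x=0.390000, p=-3.514000: f=-3.507023 → p ← -3.514000 + 0.39·(-3.507023) = -4.881739
x=0.780000, p=-4.881739: f=-4.486861 → p ← -4.881739 + 0.39·(-4.486861) = -6.631615
x=1.170000, p=-6.631615: f=-5.569046 → p ← -6.631615 + 0.39·(-5.569046) = -8.803543
x=1.560000, p=-8.803543: f=-6.795092 → p ← -8.803543 + 0.39·(-6.795092) = -11.453629
p(1.95) ≈ -11.4536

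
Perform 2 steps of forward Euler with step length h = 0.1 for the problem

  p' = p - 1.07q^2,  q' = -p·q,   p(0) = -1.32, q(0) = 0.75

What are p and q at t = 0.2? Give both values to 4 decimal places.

-1.7405, 0.9774

Euler on (p,q): p_{n+1} = p_n + h·p', q_{n+1} = q_n + h·q'.
0.000000: (-1.320000, 0.750000); f=(-1.921875, 0.990000) → (-1.512188, 0.849000)
0.100000: (-1.512188, 0.849000); f=(-2.283445, 1.283847) → (-1.740532, 0.977385)
(p(0.2), q(0.2)) ≈ (-1.7405, 0.9774)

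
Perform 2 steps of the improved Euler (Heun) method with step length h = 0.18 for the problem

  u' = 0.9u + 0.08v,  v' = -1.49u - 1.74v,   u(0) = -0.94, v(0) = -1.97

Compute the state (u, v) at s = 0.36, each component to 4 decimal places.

Heun on (u,v): k1 = f(s_n, state_n); k2 = f(s_n + h, state_n + h·k1); state_{n+1} = state_n + (h/2)·(k1 + k2).
0.000000: (-0.940000, -1.970000)
  k1 = (-1.003600, 4.828400)
  predictor → (-1.120648, -1.100888)
  k2 = (-1.096654, 3.585311)
  → (-1.129023, -1.212766)
0.180000: (-1.129023, -1.212766)
  k1 = (-1.113142, 3.792457)
  predictor → (-1.329388, -0.530124)
  k2 = (-1.238859, 2.903204)
  → (-1.340703, -0.610157)
(u(0.36), v(0.36)) ≈ (-1.3407, -0.6102)

-1.3407, -0.6102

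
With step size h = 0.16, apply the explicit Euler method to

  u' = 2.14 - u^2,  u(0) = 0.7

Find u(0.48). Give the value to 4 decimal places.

1.2857

Euler: u_{n+1} = u_n + h·f(x_n, u_n).
x=0.000000, u=0.700000: f=1.650000 → u ← 0.700000 + 0.16·1.650000 = 0.964000
x=0.160000, u=0.964000: f=1.210704 → u ← 0.964000 + 0.16·1.210704 = 1.157713
x=0.320000, u=1.157713: f=0.799701 → u ← 1.157713 + 0.16·0.799701 = 1.285665
u(0.48) ≈ 1.2857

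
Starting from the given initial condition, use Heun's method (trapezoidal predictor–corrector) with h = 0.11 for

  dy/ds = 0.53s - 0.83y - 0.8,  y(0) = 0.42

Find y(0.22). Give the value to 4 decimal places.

0.2016

Heun: k1 = f(s_n, y_n); k2 = f(s_n + h, y_n + h·k1); y_{n+1} = y_n + (h/2)·(k1 + k2).
s=0.000000, y=0.420000:
  k1 = f(0.000000, 0.420000) = -1.148600
  k2 = f(0.110000, 0.293654) = -0.985433
  y ← 0.420000 + (0.11/2)·(-1.148600 + (-0.985433)) = 0.302628
s=0.110000, y=0.302628:
  k1 = f(0.110000, 0.302628) = -0.992881
  k2 = f(0.220000, 0.193411) = -0.843931
  y ← 0.302628 + (0.11/2)·(-0.992881 + (-0.843931)) = 0.201603
y(0.22) ≈ 0.2016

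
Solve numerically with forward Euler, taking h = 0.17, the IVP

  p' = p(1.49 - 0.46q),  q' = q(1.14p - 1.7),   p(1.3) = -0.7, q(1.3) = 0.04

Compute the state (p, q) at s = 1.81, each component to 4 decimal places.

Euler on (p,q): p_{n+1} = p_n + h·p', q_{n+1} = q_n + h·q'.
1.300000: (-0.700000, 0.040000); f=(-1.030120, -0.099920) → (-0.875120, 0.023014)
1.470000: (-0.875120, 0.023014); f=(-1.294665, -0.062082) → (-1.095213, 0.012460)
1.640000: (-1.095213, 0.012460); f=(-1.625591, -0.036738) → (-1.371564, 0.006214)
(p(1.81), q(1.81)) ≈ (-1.3716, 0.0062)

-1.3716, 0.0062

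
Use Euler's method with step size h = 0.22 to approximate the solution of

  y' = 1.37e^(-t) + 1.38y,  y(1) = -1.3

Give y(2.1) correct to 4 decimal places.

Euler: y_{n+1} = y_n + h·f(t_n, y_n).
t=1.000000, y=-1.300000: f=-1.290005 → y ← -1.300000 + 0.22·(-1.290005) = -1.583801
t=1.220000, y=-1.583801: f=-1.781180 → y ← -1.583801 + 0.22·(-1.781180) = -1.975661
t=1.440000, y=-1.975661: f=-2.401821 → y ← -1.975661 + 0.22·(-2.401821) = -2.504061
t=1.660000, y=-2.504061: f=-3.195114 → y ← -2.504061 + 0.22·(-3.195114) = -3.206987
t=1.880000, y=-3.206987: f=-4.216593 → y ← -3.206987 + 0.22·(-4.216593) = -4.134637
y(2.1) ≈ -4.1346

-4.1346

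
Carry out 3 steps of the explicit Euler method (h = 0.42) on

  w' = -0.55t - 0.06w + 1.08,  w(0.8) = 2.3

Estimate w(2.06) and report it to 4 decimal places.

2.6281

Euler: w_{n+1} = w_n + h·f(t_n, w_n).
t=0.800000, w=2.300000: f=0.502000 → w ← 2.300000 + 0.42·0.502000 = 2.510840
t=1.220000, w=2.510840: f=0.258350 → w ← 2.510840 + 0.42·0.258350 = 2.619347
t=1.640000, w=2.619347: f=0.020839 → w ← 2.619347 + 0.42·0.020839 = 2.628099
w(2.06) ≈ 2.6281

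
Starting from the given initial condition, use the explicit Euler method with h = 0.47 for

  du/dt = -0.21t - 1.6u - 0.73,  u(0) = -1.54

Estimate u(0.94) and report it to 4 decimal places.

-0.5693

Euler: u_{n+1} = u_n + h·f(t_n, u_n).
t=0.000000, u=-1.540000: f=1.734000 → u ← -1.540000 + 0.47·1.734000 = -0.725020
t=0.470000, u=-0.725020: f=0.331332 → u ← -0.725020 + 0.47·0.331332 = -0.569294
u(0.94) ≈ -0.5693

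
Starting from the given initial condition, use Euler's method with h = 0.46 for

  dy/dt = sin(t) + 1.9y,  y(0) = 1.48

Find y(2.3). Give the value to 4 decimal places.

Euler: y_{n+1} = y_n + h·f(t_n, y_n).
t=0.000000, y=1.480000: f=2.812000 → y ← 1.480000 + 0.46·2.812000 = 2.773520
t=0.460000, y=2.773520: f=5.713636 → y ← 2.773520 + 0.46·5.713636 = 5.401793
t=0.920000, y=5.401793: f=11.059008 → y ← 5.401793 + 0.46·11.059008 = 10.488936
t=1.380000, y=10.488936: f=20.910832 → y ← 10.488936 + 0.46·20.910832 = 20.107919
t=1.840000, y=20.107919: f=39.169029 → y ← 20.107919 + 0.46·39.169029 = 38.125672
y(2.3) ≈ 38.1257

38.1257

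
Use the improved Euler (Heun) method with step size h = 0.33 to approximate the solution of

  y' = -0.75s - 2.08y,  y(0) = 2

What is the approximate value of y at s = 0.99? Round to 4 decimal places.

0.1189

Heun: k1 = f(s_n, y_n); k2 = f(s_n + h, y_n + h·k1); y_{n+1} = y_n + (h/2)·(k1 + k2).
s=0.000000, y=2.000000:
  k1 = f(0.000000, 2.000000) = -4.160000
  k2 = f(0.330000, 0.627200) = -1.552076
  y ← 2.000000 + (0.33/2)·(-4.160000 + (-1.552076)) = 1.057507
s=0.330000, y=1.057507:
  k1 = f(0.330000, 1.057507) = -2.447116
  k2 = f(0.660000, 0.249959) = -1.014915
  y ← 1.057507 + (0.33/2)·(-2.447116 + (-1.014915)) = 0.486272
s=0.660000, y=0.486272:
  k1 = f(0.660000, 0.486272) = -1.506446
  k2 = f(0.990000, -0.010855) = -0.719922
  y ← 0.486272 + (0.33/2)·(-1.506446 + (-0.719922)) = 0.118922
y(0.99) ≈ 0.1189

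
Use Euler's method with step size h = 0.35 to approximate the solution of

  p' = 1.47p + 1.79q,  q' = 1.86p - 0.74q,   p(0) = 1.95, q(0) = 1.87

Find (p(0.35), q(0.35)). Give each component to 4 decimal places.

4.1248, 2.6551

Euler on (p,q): p_{n+1} = p_n + h·p', q_{n+1} = q_n + h·q'.
0.000000: (1.950000, 1.870000); f=(6.213800, 2.243200) → (4.124830, 2.655120)
(p(0.35), q(0.35)) ≈ (4.1248, 2.6551)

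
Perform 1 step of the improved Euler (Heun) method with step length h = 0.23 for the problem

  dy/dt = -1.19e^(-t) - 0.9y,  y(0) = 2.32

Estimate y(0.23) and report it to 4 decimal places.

1.6722

Heun: k1 = f(t_n, y_n); k2 = f(t_n + h, y_n + h·k1); y_{n+1} = y_n + (h/2)·(k1 + k2).
t=0.000000, y=2.320000:
  k1 = f(0.000000, 2.320000) = -3.278000
  k2 = f(0.230000, 1.566060) = -2.354949
  y ← 2.320000 + (0.23/2)·(-3.278000 + (-2.354949)) = 1.672211
y(0.23) ≈ 1.6722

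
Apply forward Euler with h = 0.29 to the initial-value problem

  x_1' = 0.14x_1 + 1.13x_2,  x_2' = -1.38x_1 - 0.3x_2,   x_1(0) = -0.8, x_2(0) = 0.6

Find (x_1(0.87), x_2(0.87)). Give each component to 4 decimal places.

Euler on (x_1,x_2): x_1_{n+1} = x_1_n + h·x_1', x_2_{n+1} = x_2_n + h·x_2'.
0.000000: (-0.800000, 0.600000); f=(0.566000, 0.924000) → (-0.635860, 0.867960)
0.290000: (-0.635860, 0.867960); f=(0.891774, 0.617099) → (-0.377245, 1.046919)
0.580000: (-0.377245, 1.046919); f=(1.130204, 0.206523) → (-0.049486, 1.106810)
(x_1(0.87), x_2(0.87)) ≈ (-0.0495, 1.1068)

-0.0495, 1.1068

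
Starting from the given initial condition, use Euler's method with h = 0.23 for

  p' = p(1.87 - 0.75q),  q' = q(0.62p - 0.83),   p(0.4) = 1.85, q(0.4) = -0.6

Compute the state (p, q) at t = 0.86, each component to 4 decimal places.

4.3725, -0.7813

Euler on (p,q): p_{n+1} = p_n + h·p', q_{n+1} = q_n + h·q'.
0.400000: (1.850000, -0.600000); f=(4.292000, -0.190200) → (2.837160, -0.643746)
0.630000: (2.837160, -0.643746); f=(6.675297, -0.598065) → (4.372478, -0.781301)
(p(0.86), q(0.86)) ≈ (4.3725, -0.7813)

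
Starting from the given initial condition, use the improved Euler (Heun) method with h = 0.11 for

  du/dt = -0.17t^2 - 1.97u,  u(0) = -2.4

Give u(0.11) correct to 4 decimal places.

-1.9364

Heun: k1 = f(t_n, u_n); k2 = f(t_n + h, u_n + h·k1); u_{n+1} = u_n + (h/2)·(k1 + k2).
t=0.000000, u=-2.400000:
  k1 = f(0.000000, -2.400000) = 4.728000
  k2 = f(0.110000, -1.879920) = 3.701385
  u ← -2.400000 + (0.11/2)·(4.728000 + 3.701385) = -1.936384
u(0.11) ≈ -1.9364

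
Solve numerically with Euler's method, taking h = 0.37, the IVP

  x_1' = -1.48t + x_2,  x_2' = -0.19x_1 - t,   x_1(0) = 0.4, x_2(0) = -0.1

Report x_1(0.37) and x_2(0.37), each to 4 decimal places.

Euler on (x_1,x_2): x_1_{n+1} = x_1_n + h·x_1', x_2_{n+1} = x_2_n + h·x_2'.
0.000000: (0.400000, -0.100000); f=(-0.100000, -0.076000) → (0.363000, -0.128120)
(x_1(0.37), x_2(0.37)) ≈ (0.3630, -0.1281)

0.3630, -0.1281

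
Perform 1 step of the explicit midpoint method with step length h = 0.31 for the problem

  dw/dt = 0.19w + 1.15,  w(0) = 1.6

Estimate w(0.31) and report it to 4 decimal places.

Midpoint: k1 = f(t_n, w_n); k2 = f(t_n + h/2, w_n + (h/2)·k1); w_{n+1} = w_n + h·k2.
t=0.000000, w=1.600000:
  k1 = f(0.000000, 1.600000) = 1.454000
  k2 = f(0.155000, 1.825370) = 1.496820
  w ← 1.600000 + 0.31·1.496820 = 2.064014
w(0.31) ≈ 2.0640

2.0640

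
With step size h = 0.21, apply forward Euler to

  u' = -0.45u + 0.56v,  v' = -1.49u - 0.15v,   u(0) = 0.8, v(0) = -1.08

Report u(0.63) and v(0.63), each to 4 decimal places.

Euler on (u,v): u_{n+1} = u_n + h·u', v_{n+1} = v_n + h·v'.
0.000000: (0.800000, -1.080000); f=(-0.964800, -1.030000) → (0.597392, -1.296300)
0.210000: (0.597392, -1.296300); f=(-0.994754, -0.695669) → (0.388494, -1.442391)
0.420000: (0.388494, -1.442391); f=(-0.982561, -0.362497) → (0.182156, -1.518515)
(u(0.63), v(0.63)) ≈ (0.1822, -1.5185)

0.1822, -1.5185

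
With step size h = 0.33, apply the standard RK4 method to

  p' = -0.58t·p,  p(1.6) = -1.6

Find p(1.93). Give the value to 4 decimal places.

-1.1414

RK4: k1 = f(t_n, p_n); k2 = f(t_n + h/2, p_n + (h/2)·k1); k3 = f(t_n + h/2, p_n + (h/2)·k2); k4 = f(t_n + h, p_n + h·k3); p_{n+1} = p_n + (h/6)·(k1 + 2k2 + 2k3 + k4).
t=1.600000, p=-1.600000:
  k1 = f(1.600000, -1.600000) = 1.484800
  k2 = f(1.765000, -1.355008) = 1.387122
  k3 = f(1.765000, -1.371125) = 1.403621
  k4 = f(1.930000, -1.136805) = 1.272540
  p ← -1.600000 + (0.33/6)·(k1 + 2k2 + 2k3 + k4) = -1.141365
p(1.93) ≈ -1.1414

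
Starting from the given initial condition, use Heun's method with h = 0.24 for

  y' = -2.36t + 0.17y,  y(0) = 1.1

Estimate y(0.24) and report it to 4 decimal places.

1.0778

Heun: k1 = f(t_n, y_n); k2 = f(t_n + h, y_n + h·k1); y_{n+1} = y_n + (h/2)·(k1 + k2).
t=0.000000, y=1.100000:
  k1 = f(0.000000, 1.100000) = 0.187000
  k2 = f(0.240000, 1.144880) = -0.371770
  y ← 1.100000 + (0.24/2)·(0.187000 + (-0.371770)) = 1.077828
y(0.24) ≈ 1.0778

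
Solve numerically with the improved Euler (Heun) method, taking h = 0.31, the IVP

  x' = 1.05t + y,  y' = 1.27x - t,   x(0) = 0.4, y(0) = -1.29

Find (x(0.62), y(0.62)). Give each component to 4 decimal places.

-0.1744, -1.4309

Heun on (x,y): k1 = f(t_n, state_n); k2 = f(t_n + h, state_n + h·k1); state_{n+1} = state_n + (h/2)·(k1 + k2).
0.000000: (0.400000, -1.290000)
  k1 = (-1.290000, 0.508000)
  predictor → (0.000100, -1.132520)
  k2 = (-0.807020, -0.309873)
  → (0.074962, -1.259290)
0.310000: (0.074962, -1.259290)
  k1 = (-0.933790, -0.214798)
  predictor → (-0.214513, -1.325878)
  k2 = (-0.674878, -0.892432)
  → (-0.174382, -1.430911)
(x(0.62), y(0.62)) ≈ (-0.1744, -1.4309)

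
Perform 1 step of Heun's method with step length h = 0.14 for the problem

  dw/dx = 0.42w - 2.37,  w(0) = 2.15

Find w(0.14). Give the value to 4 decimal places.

Heun: k1 = f(x_n, w_n); k2 = f(x_n + h, w_n + h·k1); w_{n+1} = w_n + (h/2)·(k1 + k2).
x=0.000000, w=2.150000:
  k1 = f(0.000000, 2.150000) = -1.467000
  k2 = f(0.140000, 1.944620) = -1.553260
  w ← 2.150000 + (0.14/2)·(-1.467000 + (-1.553260)) = 1.938582
w(0.14) ≈ 1.9386

1.9386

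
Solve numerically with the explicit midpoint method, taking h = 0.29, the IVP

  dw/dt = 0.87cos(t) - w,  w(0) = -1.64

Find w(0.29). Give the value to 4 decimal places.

-1.0203

Midpoint: k1 = f(t_n, w_n); k2 = f(t_n + h/2, w_n + (h/2)·k1); w_{n+1} = w_n + h·k2.
t=0.000000, w=-1.640000:
  k1 = f(0.000000, -1.640000) = 2.510000
  k2 = f(0.145000, -1.276050) = 2.136920
  w ← -1.640000 + 0.29·2.136920 = -1.020293
w(0.29) ≈ -1.0203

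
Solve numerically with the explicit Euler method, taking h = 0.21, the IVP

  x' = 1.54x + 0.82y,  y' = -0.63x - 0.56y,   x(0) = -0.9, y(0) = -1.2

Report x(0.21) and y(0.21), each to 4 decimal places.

Euler on (x,y): x_{n+1} = x_n + h·x', y_{n+1} = y_n + h·y'.
0.000000: (-0.900000, -1.200000); f=(-2.370000, 1.239000) → (-1.397700, -0.939810)
(x(0.21), y(0.21)) ≈ (-1.3977, -0.9398)

-1.3977, -0.9398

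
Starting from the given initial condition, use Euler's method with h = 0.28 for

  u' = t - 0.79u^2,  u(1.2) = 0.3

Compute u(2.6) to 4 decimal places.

Euler: u_{n+1} = u_n + h·f(t_n, u_n).
t=1.200000, u=0.300000: f=1.128900 → u ← 0.300000 + 0.28·1.128900 = 0.616092
t=1.480000, u=0.616092: f=1.180140 → u ← 0.616092 + 0.28·1.180140 = 0.946531
t=1.760000, u=0.946531: f=1.052222 → u ← 0.946531 + 0.28·1.052222 = 1.241153
t=2.040000, u=1.241153: f=0.823035 → u ← 1.241153 + 0.28·0.823035 = 1.471603
t=2.320000, u=1.471603: f=0.609163 → u ← 1.471603 + 0.28·0.609163 = 1.642169
u(2.6) ≈ 1.6422

1.6422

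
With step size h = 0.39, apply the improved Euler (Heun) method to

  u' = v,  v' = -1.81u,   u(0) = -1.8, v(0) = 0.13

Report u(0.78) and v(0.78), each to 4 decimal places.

Heun on (u,v): k1 = f(t_n, state_n); k2 = f(t_n + h, state_n + h·k1); state_{n+1} = state_n + (h/2)·(k1 + k2).
0.000000: (-1.800000, 0.130000)
  k1 = (0.130000, 3.258000)
  predictor → (-1.749300, 1.400620)
  k2 = (1.400620, 3.166233)
  → (-1.501529, 1.382725)
0.390000: (-1.501529, 1.382725)
  k1 = (1.382725, 2.717768)
  predictor → (-0.962266, 2.442655)
  k2 = (2.442655, 1.741702)
  → (-0.755580, 2.252322)
(u(0.78), v(0.78)) ≈ (-0.7556, 2.2523)

-0.7556, 2.2523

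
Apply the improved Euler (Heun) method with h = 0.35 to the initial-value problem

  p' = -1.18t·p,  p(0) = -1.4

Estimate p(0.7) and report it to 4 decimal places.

-1.0443

Heun: k1 = f(t_n, p_n); k2 = f(t_n + h, p_n + h·k1); p_{n+1} = p_n + (h/2)·(k1 + k2).
t=0.000000, p=-1.400000:
  k1 = f(0.000000, -1.400000) = 0.000000
  k2 = f(0.350000, -1.400000) = 0.578200
  p ← -1.400000 + (0.35/2)·(0.000000 + 0.578200) = -1.298815
t=0.350000, p=-1.298815:
  k1 = f(0.350000, -1.298815) = 0.536411
  k2 = f(0.700000, -1.111071) = 0.917745
  p ← -1.298815 + (0.35/2)·(0.536411 + 0.917745) = -1.044338
p(0.7) ≈ -1.0443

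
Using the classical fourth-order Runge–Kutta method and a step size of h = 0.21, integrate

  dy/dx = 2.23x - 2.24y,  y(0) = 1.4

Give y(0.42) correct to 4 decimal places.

RK4: k1 = f(x_n, y_n); k2 = f(x_n + h/2, y_n + (h/2)·k1); k3 = f(x_n + h/2, y_n + (h/2)·k2); k4 = f(x_n + h, y_n + h·k3); y_{n+1} = y_n + (h/6)·(k1 + 2k2 + 2k3 + k4).
x=0.000000, y=1.400000:
  k1 = f(0.000000, 1.400000) = -3.136000
  k2 = f(0.105000, 1.070720) = -2.164263
  k3 = f(0.105000, 1.172752) = -2.392815
  k4 = f(0.210000, 0.897509) = -1.542120
  y ← 1.400000 + (0.21/6)·(k1 + 2k2 + 2k3 + k4) = 0.917270
x=0.210000, y=0.917270:
  k1 = f(0.210000, 0.917270) = -1.586386
  k2 = f(0.315000, 0.750700) = -0.979118
  k3 = f(0.315000, 0.814463) = -1.121947
  k4 = f(0.420000, 0.681661) = -0.590322
  y ← 0.917270 + (0.21/6)·(k1 + 2k2 + 2k3 + k4) = 0.694011
y(0.42) ≈ 0.6940

0.6940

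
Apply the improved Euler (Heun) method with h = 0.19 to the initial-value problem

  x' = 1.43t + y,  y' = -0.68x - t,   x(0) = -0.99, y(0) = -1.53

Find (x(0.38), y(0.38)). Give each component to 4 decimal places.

Heun on (x,y): k1 = f(t_n, state_n); k2 = f(t_n + h, state_n + h·k1); state_{n+1} = state_n + (h/2)·(k1 + k2).
0.000000: (-0.990000, -1.530000)
  k1 = (-1.530000, 0.673200)
  predictor → (-1.280700, -1.402092)
  k2 = (-1.130392, 0.680876)
  → (-1.242737, -1.401363)
0.190000: (-1.242737, -1.401363)
  k1 = (-1.129663, 0.655061)
  predictor → (-1.457373, -1.276901)
  k2 = (-0.733501, 0.611014)
  → (-1.419738, -1.281086)
(x(0.38), y(0.38)) ≈ (-1.4197, -1.2811)

-1.4197, -1.2811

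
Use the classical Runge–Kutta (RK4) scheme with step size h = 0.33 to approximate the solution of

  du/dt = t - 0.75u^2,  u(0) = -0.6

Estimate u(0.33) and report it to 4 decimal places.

-0.6438

RK4: k1 = f(t_n, u_n); k2 = f(t_n + h/2, u_n + (h/2)·k1); k3 = f(t_n + h/2, u_n + (h/2)·k2); k4 = f(t_n + h, u_n + h·k3); u_{n+1} = u_n + (h/6)·(k1 + 2k2 + 2k3 + k4).
t=0.000000, u=-0.600000:
  k1 = f(0.000000, -0.600000) = -0.270000
  k2 = f(0.165000, -0.644550) = -0.146584
  k3 = f(0.165000, -0.624186) = -0.127206
  k4 = f(0.330000, -0.641978) = 0.020898
  u ← -0.600000 + (0.33/6)·(k1 + 2k2 + 2k3 + k4) = -0.643817
u(0.33) ≈ -0.6438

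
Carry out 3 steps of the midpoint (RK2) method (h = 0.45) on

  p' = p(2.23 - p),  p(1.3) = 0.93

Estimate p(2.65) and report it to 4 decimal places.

Midpoint: k1 = f(x_n, p_n); k2 = f(x_n + h/2, p_n + (h/2)·k1); p_{n+1} = p_n + h·k2.
x=1.300000, p=0.930000:
  k1 = f(1.300000, 0.930000) = 1.209000
  k2 = f(1.525000, 1.202025) = 1.235652
  p ← 0.930000 + 0.45·1.235652 = 1.486043
x=1.750000, p=1.486043:
  k1 = f(1.750000, 1.486043) = 1.105552
  k2 = f(1.975000, 1.734792) = 0.859082
  p ← 1.486043 + 0.45·0.859082 = 1.872630
x=2.200000, p=1.872630:
  k1 = f(2.200000, 1.872630) = 0.669221
  k2 = f(2.425000, 2.023205) = 0.418388
  p ← 1.872630 + 0.45·0.418388 = 2.060905
p(2.65) ≈ 2.0609

2.0609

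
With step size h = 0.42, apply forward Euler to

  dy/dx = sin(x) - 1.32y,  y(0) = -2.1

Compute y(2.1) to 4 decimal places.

Euler: y_{n+1} = y_n + h·f(x_n, y_n).
x=0.000000, y=-2.100000: f=2.772000 → y ← -2.100000 + 0.42·2.772000 = -0.935760
x=0.420000, y=-0.935760: f=1.642964 → y ← -0.935760 + 0.42·1.642964 = -0.245715
x=0.840000, y=-0.245715: f=1.068987 → y ← -0.245715 + 0.42·1.068987 = 0.203259
x=1.260000, y=0.203259: f=0.683788 → y ← 0.203259 + 0.42·0.683788 = 0.490450
x=1.680000, y=0.490450: f=0.346649 → y ← 0.490450 + 0.42·0.346649 = 0.636043
y(2.1) ≈ 0.6360

0.6360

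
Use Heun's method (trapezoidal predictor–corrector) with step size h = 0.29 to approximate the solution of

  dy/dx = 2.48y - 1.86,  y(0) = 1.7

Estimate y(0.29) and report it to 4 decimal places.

2.6289

Heun: k1 = f(x_n, y_n); k2 = f(x_n + h, y_n + h·k1); y_{n+1} = y_n + (h/2)·(k1 + k2).
x=0.000000, y=1.700000:
  k1 = f(0.000000, 1.700000) = 2.356000
  k2 = f(0.290000, 2.383240) = 4.050435
  y ← 1.700000 + (0.29/2)·(2.356000 + 4.050435) = 2.628933
y(0.29) ≈ 2.6289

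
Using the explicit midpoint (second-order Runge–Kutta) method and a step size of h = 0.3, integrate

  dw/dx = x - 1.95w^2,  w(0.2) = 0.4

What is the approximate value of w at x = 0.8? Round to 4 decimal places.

0.4994

Midpoint: k1 = f(x_n, w_n); k2 = f(x_n + h/2, w_n + (h/2)·k1); w_{n+1} = w_n + h·k2.
x=0.200000, w=0.400000:
  k1 = f(0.200000, 0.400000) = -0.112000
  k2 = f(0.350000, 0.383200) = 0.063658
  w ← 0.400000 + 0.3·0.063658 = 0.419097
x=0.500000, w=0.419097:
  k1 = f(0.500000, 0.419097) = 0.157497
  k2 = f(0.650000, 0.442722) = 0.267795
  w ← 0.419097 + 0.3·0.267795 = 0.499436
w(0.8) ≈ 0.4994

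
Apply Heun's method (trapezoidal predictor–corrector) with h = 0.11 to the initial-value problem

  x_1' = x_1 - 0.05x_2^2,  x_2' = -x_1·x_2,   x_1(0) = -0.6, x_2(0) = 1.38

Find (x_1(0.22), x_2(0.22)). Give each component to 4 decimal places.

Heun on (x_1,x_2): k1 = f(s_n, state_n); k2 = f(s_n + h, state_n + h·k1); state_{n+1} = state_n + (h/2)·(k1 + k2).
0.000000: (-0.600000, 1.380000)
  k1 = (-0.695220, 0.828000)
  predictor → (-0.676474, 1.471080)
  k2 = (-0.784678, 0.995148)
  → (-0.681394, 1.480273)
0.110000: (-0.681394, 1.480273)
  k1 = (-0.790955, 1.008650)
  predictor → (-0.768399, 1.591225)
  k2 = (-0.894999, 1.222696)
  → (-0.774122, 1.602997)
(x_1(0.22), x_2(0.22)) ≈ (-0.7741, 1.6030)

-0.7741, 1.6030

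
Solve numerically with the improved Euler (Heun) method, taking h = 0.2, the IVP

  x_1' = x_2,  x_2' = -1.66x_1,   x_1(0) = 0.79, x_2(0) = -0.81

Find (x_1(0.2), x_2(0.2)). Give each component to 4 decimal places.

0.6018, -1.0454

Heun on (x_1,x_2): k1 = f(s_n, state_n); k2 = f(s_n + h, state_n + h·k1); state_{n+1} = state_n + (h/2)·(k1 + k2).
0.000000: (0.790000, -0.810000)
  k1 = (-0.810000, -1.311400)
  predictor → (0.628000, -1.072280)
  k2 = (-1.072280, -1.042480)
  → (0.601772, -1.045388)
(x_1(0.2), x_2(0.2)) ≈ (0.6018, -1.0454)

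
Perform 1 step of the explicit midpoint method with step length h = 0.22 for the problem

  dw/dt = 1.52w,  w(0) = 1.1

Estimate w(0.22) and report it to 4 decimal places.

Midpoint: k1 = f(t_n, w_n); k2 = f(t_n + h/2, w_n + (h/2)·k1); w_{n+1} = w_n + h·k2.
t=0.000000, w=1.100000:
  k1 = f(0.000000, 1.100000) = 1.672000
  k2 = f(0.110000, 1.283920) = 1.951558
  w ← 1.100000 + 0.22·1.951558 = 1.529343
w(0.22) ≈ 1.5293

1.5293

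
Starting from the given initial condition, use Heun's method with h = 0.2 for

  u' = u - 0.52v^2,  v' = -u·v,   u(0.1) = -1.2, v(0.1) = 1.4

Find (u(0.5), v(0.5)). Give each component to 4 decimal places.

-2.6657, 2.7885

Heun on (u,v): k1 = f(t_n, state_n); k2 = f(t_n + h, state_n + h·k1); state_{n+1} = state_n + (h/2)·(k1 + k2).
0.100000: (-1.200000, 1.400000)
  k1 = (-2.219200, 1.680000)
  predictor → (-1.643840, 1.736000)
  k2 = (-3.210962, 2.853706)
  → (-1.743016, 1.853371)
0.300000: (-1.743016, 1.853371)
  k1 = (-3.529207, 3.230455)
  predictor → (-2.448858, 2.499462)
  k2 = (-5.697458, 6.120826)
  → (-2.665683, 2.788499)
(u(0.5), v(0.5)) ≈ (-2.6657, 2.7885)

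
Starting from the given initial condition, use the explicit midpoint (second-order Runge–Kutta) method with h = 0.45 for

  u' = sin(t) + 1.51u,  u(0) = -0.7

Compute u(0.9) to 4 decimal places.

-2.0151

Midpoint: k1 = f(t_n, u_n); k2 = f(t_n + h/2, u_n + (h/2)·k1); u_{n+1} = u_n + h·k2.
t=0.000000, u=-0.700000:
  k1 = f(0.000000, -0.700000) = -1.057000
  k2 = f(0.225000, -0.937825) = -1.193009
  u ← -0.700000 + 0.45·(-1.193009) = -1.236854
t=0.450000, u=-1.236854:
  k1 = f(0.450000, -1.236854) = -1.432684
  k2 = f(0.675000, -1.559208) = -1.729507
  u ← -1.236854 + 0.45·(-1.729507) = -2.015132
u(0.9) ≈ -2.0151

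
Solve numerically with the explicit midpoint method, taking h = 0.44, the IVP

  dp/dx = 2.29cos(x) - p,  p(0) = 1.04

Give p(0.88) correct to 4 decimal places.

1.5443

Midpoint: k1 = f(x_n, p_n); k2 = f(x_n + h/2, p_n + (h/2)·k1); p_{n+1} = p_n + h·k2.
x=0.000000, p=1.040000:
  k1 = f(0.000000, 1.040000) = 1.250000
  k2 = f(0.220000, 1.315000) = 0.919805
  p ← 1.040000 + 0.44·0.919805 = 1.444714
x=0.440000, p=1.444714:
  k1 = f(0.440000, 1.444714) = 0.627167
  k2 = f(0.660000, 1.582691) = 0.226391
  p ← 1.444714 + 0.44·0.226391 = 1.544326
p(0.88) ≈ 1.5443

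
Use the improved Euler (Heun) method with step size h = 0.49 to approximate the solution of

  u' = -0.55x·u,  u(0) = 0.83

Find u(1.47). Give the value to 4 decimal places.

0.4587

Heun: k1 = f(x_n, u_n); k2 = f(x_n + h, u_n + h·k1); u_{n+1} = u_n + (h/2)·(k1 + k2).
x=0.000000, u=0.830000:
  k1 = f(0.000000, 0.830000) = 0.000000
  k2 = f(0.490000, 0.830000) = -0.223685
  u ← 0.830000 + (0.49/2)·(0.000000 + (-0.223685)) = 0.775197
x=0.490000, u=0.775197:
  k1 = f(0.490000, 0.775197) = -0.208916
  k2 = f(0.980000, 0.672829) = -0.362655
  u ← 0.775197 + (0.49/2)·(-0.208916 + (-0.362655)) = 0.635162
x=0.980000, u=0.635162:
  k1 = f(0.980000, 0.635162) = -0.342353
  k2 = f(1.470000, 0.467410) = -0.377901
  u ← 0.635162 + (0.49/2)·(-0.342353 + (-0.377901)) = 0.458700
u(1.47) ≈ 0.4587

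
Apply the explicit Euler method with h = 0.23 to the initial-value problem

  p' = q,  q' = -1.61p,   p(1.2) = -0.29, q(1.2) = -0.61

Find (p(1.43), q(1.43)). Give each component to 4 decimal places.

-0.4303, -0.5026

Euler on (p,q): p_{n+1} = p_n + h·p', q_{n+1} = q_n + h·q'.
1.200000: (-0.290000, -0.610000); f=(-0.610000, 0.466900) → (-0.430300, -0.502613)
(p(1.43), q(1.43)) ≈ (-0.4303, -0.5026)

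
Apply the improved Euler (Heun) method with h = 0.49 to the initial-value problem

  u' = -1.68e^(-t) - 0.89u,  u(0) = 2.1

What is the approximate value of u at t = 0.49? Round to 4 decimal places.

Heun: k1 = f(t_n, u_n); k2 = f(t_n + h, u_n + h·k1); u_{n+1} = u_n + (h/2)·(k1 + k2).
t=0.000000, u=2.100000:
  k1 = f(0.000000, 2.100000) = -3.549000
  k2 = f(0.490000, 0.360990) = -1.350493
  u ← 2.100000 + (0.49/2)·(-3.549000 + (-1.350493)) = 0.899624
u(0.49) ≈ 0.8996

0.8996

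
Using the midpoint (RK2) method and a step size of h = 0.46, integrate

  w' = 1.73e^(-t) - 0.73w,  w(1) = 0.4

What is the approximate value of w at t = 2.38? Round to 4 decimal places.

0.4015

Midpoint: k1 = f(t_n, w_n); k2 = f(t_n + h/2, w_n + (h/2)·k1); w_{n+1} = w_n + h·k2.
t=1.000000, w=0.400000:
  k1 = f(1.000000, 0.400000) = 0.344431
  k2 = f(1.230000, 0.479219) = 0.155836
  w ← 0.400000 + 0.46·0.155836 = 0.471685
t=1.460000, w=0.471685:
  k1 = f(1.460000, 0.471685) = 0.057439
  k2 = f(1.690000, 0.484896) = -0.034755
  w ← 0.471685 + 0.46·(-0.034755) = 0.455697
t=1.920000, w=0.455697:
  k1 = f(1.920000, 0.455697) = -0.079029
  k2 = f(2.150000, 0.437521) = -0.117872
  w ← 0.455697 + 0.46·(-0.117872) = 0.401476
w(2.38) ≈ 0.4015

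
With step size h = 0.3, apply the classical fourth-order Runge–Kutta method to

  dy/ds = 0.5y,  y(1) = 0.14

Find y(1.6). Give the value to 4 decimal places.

RK4: k1 = f(s_n, y_n); k2 = f(s_n + h/2, y_n + (h/2)·k1); k3 = f(s_n + h/2, y_n + (h/2)·k2); k4 = f(s_n + h, y_n + h·k3); y_{n+1} = y_n + (h/6)·(k1 + 2k2 + 2k3 + k4).
s=1.000000, y=0.140000:
  k1 = f(1.000000, 0.140000) = 0.070000
  k2 = f(1.150000, 0.150500) = 0.075250
  k3 = f(1.150000, 0.151288) = 0.075644
  k4 = f(1.300000, 0.162693) = 0.081347
  y ← 0.140000 + (0.3/6)·(k1 + 2k2 + 2k3 + k4) = 0.162657
s=1.300000, y=0.162657:
  k1 = f(1.300000, 0.162657) = 0.081328
  k2 = f(1.450000, 0.174856) = 0.087428
  k3 = f(1.450000, 0.175771) = 0.087885
  k4 = f(1.600000, 0.189022) = 0.094511
  y ← 0.162657 + (0.3/6)·(k1 + 2k2 + 2k3 + k4) = 0.188980
y(1.6) ≈ 0.1890

0.1890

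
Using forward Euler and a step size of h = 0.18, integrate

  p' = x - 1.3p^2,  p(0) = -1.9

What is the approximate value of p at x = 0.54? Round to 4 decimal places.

Euler: p_{n+1} = p_n + h·f(x_n, p_n).
x=0.000000, p=-1.900000: f=-4.693000 → p ← -1.900000 + 0.18·(-4.693000) = -2.744740
x=0.180000, p=-2.744740: f=-9.613677 → p ← -2.744740 + 0.18·(-9.613677) = -4.475202
x=0.360000, p=-4.475202: f=-25.675661 → p ← -4.475202 + 0.18·(-25.675661) = -9.096821
p(0.54) ≈ -9.0968

-9.0968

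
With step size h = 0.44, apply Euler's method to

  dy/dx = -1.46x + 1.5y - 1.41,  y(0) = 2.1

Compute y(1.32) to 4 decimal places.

Euler: y_{n+1} = y_n + h·f(x_n, y_n).
x=0.000000, y=2.100000: f=1.740000 → y ← 2.100000 + 0.44·1.740000 = 2.865600
x=0.440000, y=2.865600: f=2.246000 → y ← 2.865600 + 0.44·2.246000 = 3.853840
x=0.880000, y=3.853840: f=3.085960 → y ← 3.853840 + 0.44·3.085960 = 5.211662
y(1.32) ≈ 5.2117

5.2117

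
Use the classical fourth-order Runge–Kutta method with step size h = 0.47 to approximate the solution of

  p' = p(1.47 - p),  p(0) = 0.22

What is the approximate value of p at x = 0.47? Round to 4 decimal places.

RK4: k1 = f(x_n, p_n); k2 = f(x_n + h/2, p_n + (h/2)·k1); k3 = f(x_n + h/2, p_n + (h/2)·k2); k4 = f(x_n + h, p_n + h·k3); p_{n+1} = p_n + (h/6)·(k1 + 2k2 + 2k3 + k4).
x=0.000000, p=0.220000:
  k1 = f(0.000000, 0.220000) = 0.275000
  k2 = f(0.235000, 0.284625) = 0.337387
  k3 = f(0.235000, 0.299286) = 0.350378
  k4 = f(0.470000, 0.384678) = 0.417499
  p ← 0.220000 + (0.47/6)·(k1 + 2k2 + 2k3 + k4) = 0.381996
p(0.47) ≈ 0.3820

0.3820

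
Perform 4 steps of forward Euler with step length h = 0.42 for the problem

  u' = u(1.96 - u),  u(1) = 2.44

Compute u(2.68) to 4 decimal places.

Euler: u_{n+1} = u_n + h·f(t_n, u_n).
t=1.000000, u=2.440000: f=-1.171200 → u ← 2.440000 + 0.42·(-1.171200) = 1.948096
t=1.420000, u=1.948096: f=0.023190 → u ← 1.948096 + 0.42·0.023190 = 1.957836
t=1.840000, u=1.957836: f=0.004237 → u ← 1.957836 + 0.42·0.004237 = 1.959615
t=2.260000, u=1.959615: f=0.000754 → u ← 1.959615 + 0.42·0.000754 = 1.959932
u(2.68) ≈ 1.9599

1.9599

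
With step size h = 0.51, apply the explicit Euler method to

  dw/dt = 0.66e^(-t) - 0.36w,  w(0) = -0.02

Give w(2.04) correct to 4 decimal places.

Euler: w_{n+1} = w_n + h·f(t_n, w_n).
t=0.000000, w=-0.020000: f=0.667200 → w ← -0.020000 + 0.51·0.667200 = 0.320272
t=0.510000, w=0.320272: f=0.281029 → w ← 0.320272 + 0.51·0.281029 = 0.463597
t=1.020000, w=0.463597: f=0.071098 → w ← 0.463597 + 0.51·0.071098 = 0.499857
t=1.530000, w=0.499857: f=-0.037035 → w ← 0.499857 + 0.51·(-0.037035) = 0.480969
w(2.04) ≈ 0.4810

0.4810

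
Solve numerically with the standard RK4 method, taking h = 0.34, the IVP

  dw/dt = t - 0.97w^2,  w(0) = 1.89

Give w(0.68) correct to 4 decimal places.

0.9960

RK4: k1 = f(t_n, w_n); k2 = f(t_n + h/2, w_n + (h/2)·k1); k3 = f(t_n + h/2, w_n + (h/2)·k2); k4 = f(t_n + h, w_n + h·k3); w_{n+1} = w_n + (h/6)·(k1 + 2k2 + 2k3 + k4).
t=0.000000, w=1.890000:
  k1 = f(0.000000, 1.890000) = -3.464937
  k2 = f(0.170000, 1.300961) = -1.471724
  k3 = f(0.170000, 1.639807) = -2.438298
  k4 = f(0.340000, 1.060979) = -0.751906
  w ← 1.890000 + (0.34/6)·(k1 + 2k2 + 2k3 + k4) = 1.207910
t=0.340000, w=1.207910:
  k1 = f(0.340000, 1.207910) = -1.075275
  k2 = f(0.510000, 1.025113) = -0.509331
  k3 = f(0.510000, 1.121324) = -0.709645
  k4 = f(0.680000, 0.966630) = -0.226343
  w ← 1.207910 + (0.34/6)·(k1 + 2k2 + 2k3 + k4) = 0.996001
w(0.68) ≈ 0.9960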